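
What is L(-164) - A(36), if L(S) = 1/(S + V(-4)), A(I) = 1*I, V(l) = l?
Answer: -6049/168 ≈ -36.006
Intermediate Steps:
A(I) = I
L(S) = 1/(-4 + S) (L(S) = 1/(S - 4) = 1/(-4 + S))
L(-164) - A(36) = 1/(-4 - 164) - 1*36 = 1/(-168) - 36 = -1/168 - 36 = -6049/168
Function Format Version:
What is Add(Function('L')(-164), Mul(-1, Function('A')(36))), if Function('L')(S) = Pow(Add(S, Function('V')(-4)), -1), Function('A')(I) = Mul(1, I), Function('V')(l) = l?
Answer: Rational(-6049, 168) ≈ -36.006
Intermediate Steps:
Function('A')(I) = I
Function('L')(S) = Pow(Add(-4, S), -1) (Function('L')(S) = Pow(Add(S, -4), -1) = Pow(Add(-4, S), -1))
Add(Function('L')(-164), Mul(-1, Function('A')(36))) = Add(Pow(Add(-4, -164), -1), Mul(-1, 36)) = Add(Pow(-168, -1), -36) = Add(Rational(-1, 168), -36) = Rational(-6049, 168)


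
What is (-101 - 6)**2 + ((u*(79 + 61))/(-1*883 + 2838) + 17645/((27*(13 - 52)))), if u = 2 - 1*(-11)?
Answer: 4707300724/411723 ≈ 11433.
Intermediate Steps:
u = 13 (u = 2 + 11 = 13)
(-101 - 6)**2 + ((u*(79 + 61))/(-1*883 + 2838) + 17645/((27*(13 - 52)))) = (-101 - 6)**2 + ((13*(79 + 61))/(-1*883 + 2838) + 17645/((27*(13 - 52)))) = (-107)**2 + ((13*140)/(-883 + 2838) + 17645/((27*(-39)))) = 11449 + (1820/1955 + 17645/(-1053)) = 11449 + (1820*(1/1955) + 17645*(-1/1053)) = 11449 + (364/391 - 17645/1053) = 11449 - 6515903/411723 = 4707300724/411723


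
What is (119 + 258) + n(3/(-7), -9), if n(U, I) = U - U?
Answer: 377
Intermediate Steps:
n(U, I) = 0
(119 + 258) + n(3/(-7), -9) = (119 + 258) + 0 = 377 + 0 = 377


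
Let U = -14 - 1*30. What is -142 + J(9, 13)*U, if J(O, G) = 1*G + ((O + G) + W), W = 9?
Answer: -2078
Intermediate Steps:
U = -44 (U = -14 - 30 = -44)
J(O, G) = 9 + O + 2*G (J(O, G) = 1*G + ((O + G) + 9) = G + ((G + O) + 9) = G + (9 + G + O) = 9 + O + 2*G)
-142 + J(9, 13)*U = -142 + (9 + 9 + 2*13)*(-44) = -142 + (9 + 9 + 26)*(-44) = -142 + 44*(-44) = -142 - 1936 = -2078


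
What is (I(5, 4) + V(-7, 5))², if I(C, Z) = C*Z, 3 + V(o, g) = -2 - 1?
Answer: 196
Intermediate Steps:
V(o, g) = -6 (V(o, g) = -3 + (-2 - 1) = -3 - 3 = -6)
(I(5, 4) + V(-7, 5))² = (5*4 - 6)² = (20 - 6)² = 14² = 196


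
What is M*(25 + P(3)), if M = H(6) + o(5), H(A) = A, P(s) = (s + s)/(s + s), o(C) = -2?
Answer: 104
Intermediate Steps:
P(s) = 1 (P(s) = (2*s)/((2*s)) = (2*s)*(1/(2*s)) = 1)
M = 4 (M = 6 - 2 = 4)
M*(25 + P(3)) = 4*(25 + 1) = 4*26 = 104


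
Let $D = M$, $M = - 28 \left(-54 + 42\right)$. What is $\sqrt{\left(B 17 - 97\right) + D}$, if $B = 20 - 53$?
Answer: $i \sqrt{322} \approx 17.944 i$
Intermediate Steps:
$B = -33$ ($B = 20 - 53 = -33$)
$M = 336$ ($M = \left(-28\right) \left(-12\right) = 336$)
$D = 336$
$\sqrt{\left(B 17 - 97\right) + D} = \sqrt{\left(\left(-33\right) 17 - 97\right) + 336} = \sqrt{\left(-561 - 97\right) + 336} = \sqrt{-658 + 336} = \sqrt{-322} = i \sqrt{322}$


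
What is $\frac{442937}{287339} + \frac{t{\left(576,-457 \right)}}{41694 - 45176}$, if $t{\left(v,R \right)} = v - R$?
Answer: $\frac{1245485447}{1000514398} \approx 1.2448$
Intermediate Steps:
$\frac{442937}{287339} + \frac{t{\left(576,-457 \right)}}{41694 - 45176} = \frac{442937}{287339} + \frac{576 - -457}{41694 - 45176} = 442937 \cdot \frac{1}{287339} + \frac{576 + 457}{-3482} = \frac{442937}{287339} + 1033 \left(- \frac{1}{3482}\right) = \frac{442937}{287339} - \frac{1033}{3482} = \frac{1245485447}{1000514398}$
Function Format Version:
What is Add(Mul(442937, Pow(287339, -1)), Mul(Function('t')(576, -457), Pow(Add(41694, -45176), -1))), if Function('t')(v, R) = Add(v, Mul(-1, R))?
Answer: Rational(1245485447, 1000514398) ≈ 1.2448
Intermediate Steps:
Add(Mul(442937, Pow(287339, -1)), Mul(Function('t')(576, -457), Pow(Add(41694, -45176), -1))) = Add(Mul(442937, Pow(287339, -1)), Mul(Add(576, Mul(-1, -457)), Pow(Add(41694, -45176), -1))) = Add(Mul(442937, Rational(1, 287339)), Mul(Add(576, 457), Pow(-3482, -1))) = Add(Rational(442937, 287339), Mul(1033, Rational(-1, 3482))) = Add(Rational(442937, 287339), Rational(-1033, 3482)) = Rational(1245485447, 1000514398)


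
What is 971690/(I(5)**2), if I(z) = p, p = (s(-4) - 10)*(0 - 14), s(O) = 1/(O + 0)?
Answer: 3886760/82369 ≈ 47.187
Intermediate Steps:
s(O) = 1/O
p = 287/2 (p = (1/(-4) - 10)*(0 - 14) = (-1/4 - 10)*(-14) = -41/4*(-14) = 287/2 ≈ 143.50)
I(z) = 287/2
971690/(I(5)**2) = 971690/((287/2)**2) = 971690/(82369/4) = 971690*(4/82369) = 3886760/82369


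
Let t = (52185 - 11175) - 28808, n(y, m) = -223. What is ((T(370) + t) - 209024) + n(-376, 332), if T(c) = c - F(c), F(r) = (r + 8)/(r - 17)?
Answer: -69426653/353 ≈ -1.9668e+5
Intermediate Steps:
F(r) = (8 + r)/(-17 + r)
t = 12202 (t = 41010 - 28808 = 12202)
T(c) = c - (8 + c)/(-17 + c)
((T(370) + t) - 209024) + n(-376, 332) = (((-8 - 1*370 + 370*(-17 + 370))/(-17 + 370) + 12202) - 209024) - 223 = (((-8 - 370 + 370*353)/353 + 12202) - 209024) - 223 = (((-8 - 370 + 130610)/353 + 12202) - 209024) - 223 = (((1/353)*130232 + 12202) - 209024) - 223 = ((130232/353 + 12202) - 209024) - 223 = (4437538/353 - 209024) - 223 = -69347934/353 - 223 = -69426653/353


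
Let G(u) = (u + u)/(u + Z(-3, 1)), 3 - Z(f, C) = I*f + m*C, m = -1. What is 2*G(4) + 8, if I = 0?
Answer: 10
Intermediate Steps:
Z(f, C) = 3 + C (Z(f, C) = 3 - (0*f - C) = 3 - (0 - C) = 3 - (-1)*C = 3 + C)
G(u) = 2*u/(4 + u) (G(u) = (u + u)/(u + (3 + 1)) = (2*u)/(u + 4) = (2*u)/(4 + u) = 2*u/(4 + u))
2*G(4) + 8 = 2*(2*4/(4 + 4)) + 8 = 2*(2*4/8) + 8 = 2*(2*4*(⅛)) + 8 = 2*1 + 8 = 2 + 8 = 10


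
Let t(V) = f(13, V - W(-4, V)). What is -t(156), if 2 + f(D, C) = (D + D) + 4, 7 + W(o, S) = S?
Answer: -28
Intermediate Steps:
W(o, S) = -7 + S
f(D, C) = 2 + 2*D (f(D, C) = -2 + ((D + D) + 4) = -2 + (2*D + 4) = -2 + (4 + 2*D) = 2 + 2*D)
t(V) = 28 (t(V) = 2 + 2*13 = 2 + 26 = 28)
-t(156) = -1*28 = -28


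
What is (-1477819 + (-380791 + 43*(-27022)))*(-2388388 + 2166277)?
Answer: 670898713716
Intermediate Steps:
(-1477819 + (-380791 + 43*(-27022)))*(-2388388 + 2166277) = (-1477819 + (-380791 - 1161946))*(-222111) = (-1477819 - 1542737)*(-222111) = -3020556*(-222111) = 670898713716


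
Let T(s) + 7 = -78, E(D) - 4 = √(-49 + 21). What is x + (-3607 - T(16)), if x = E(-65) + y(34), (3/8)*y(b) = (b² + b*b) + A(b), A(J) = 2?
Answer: 7958/3 + 2*I*√7 ≈ 2652.7 + 5.2915*I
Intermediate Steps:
E(D) = 4 + 2*I*√7 (E(D) = 4 + √(-49 + 21) = 4 + √(-28) = 4 + 2*I*√7)
T(s) = -85 (T(s) = -7 - 78 = -85)
y(b) = 16/3 + 16*b²/3 (y(b) = 8*((b² + b*b) + 2)/3 = 8*((b² + b²) + 2)/3 = 8*(2*b² + 2)/3 = 8*(2 + 2*b²)/3 = 16/3 + 16*b²/3)
x = 18524/3 + 2*I*√7 (x = (4 + 2*I*√7) + (16/3 + (16/3)*34²) = (4 + 2*I*√7) + (16/3 + (16/3)*1156) = (4 + 2*I*√7) + (16/3 + 18496/3) = (4 + 2*I*√7) + 18512/3 = 18524/3 + 2*I*√7 ≈ 6174.7 + 5.2915*I)
x + (-3607 - T(16)) = (18524/3 + 2*I*√7) + (-3607 - 1*(-85)) = (18524/3 + 2*I*√7) + (-3607 + 85) = (18524/3 + 2*I*√7) - 3522 = 7958/3 + 2*I*√7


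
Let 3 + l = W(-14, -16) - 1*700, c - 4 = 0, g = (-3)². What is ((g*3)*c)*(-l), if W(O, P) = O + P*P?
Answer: 49788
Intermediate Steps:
W(O, P) = O + P²
g = 9
c = 4 (c = 4 + 0 = 4)
l = -461 (l = -3 + ((-14 + (-16)²) - 1*700) = -3 + ((-14 + 256) - 700) = -3 + (242 - 700) = -3 - 458 = -461)
((g*3)*c)*(-l) = ((9*3)*4)*(-1*(-461)) = (27*4)*461 = 108*461 = 49788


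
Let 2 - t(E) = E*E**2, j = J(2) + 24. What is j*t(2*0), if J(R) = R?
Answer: 52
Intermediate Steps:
j = 26 (j = 2 + 24 = 26)
t(E) = 2 - E**3 (t(E) = 2 - E*E**2 = 2 - E**3)
j*t(2*0) = 26*(2 - (2*0)**3) = 26*(2 - 1*0**3) = 26*(2 - 1*0) = 26*(2 + 0) = 26*2 = 52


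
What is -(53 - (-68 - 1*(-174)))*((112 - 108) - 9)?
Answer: -265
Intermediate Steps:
-(53 - (-68 - 1*(-174)))*((112 - 108) - 9) = -(53 - (-68 + 174))*(4 - 9) = -(53 - 1*106)*(-5) = -(53 - 106)*(-5) = -(-53)*(-5) = -1*265 = -265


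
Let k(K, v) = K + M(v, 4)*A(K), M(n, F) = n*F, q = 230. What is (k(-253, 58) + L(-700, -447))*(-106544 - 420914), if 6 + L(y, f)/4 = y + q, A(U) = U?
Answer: 32097401674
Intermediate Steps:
L(y, f) = 896 + 4*y (L(y, f) = -24 + 4*(y + 230) = -24 + 4*(230 + y) = -24 + (920 + 4*y) = 896 + 4*y)
M(n, F) = F*n
k(K, v) = K + 4*K*v (k(K, v) = K + (4*v)*K = K + 4*K*v)
(k(-253, 58) + L(-700, -447))*(-106544 - 420914) = (-253*(1 + 4*58) + (896 + 4*(-700)))*(-106544 - 420914) = (-253*(1 + 232) + (896 - 2800))*(-527458) = (-253*233 - 1904)*(-527458) = (-58949 - 1904)*(-527458) = -60853*(-527458) = 32097401674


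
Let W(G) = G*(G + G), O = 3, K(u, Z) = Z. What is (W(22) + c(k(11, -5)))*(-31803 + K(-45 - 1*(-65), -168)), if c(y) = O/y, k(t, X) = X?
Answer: -154643727/5 ≈ -3.0929e+7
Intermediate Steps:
W(G) = 2*G² (W(G) = G*(2*G) = 2*G²)
c(y) = 3/y
(W(22) + c(k(11, -5)))*(-31803 + K(-45 - 1*(-65), -168)) = (2*22² + 3/(-5))*(-31803 - 168) = (2*484 + 3*(-⅕))*(-31971) = (968 - ⅗)*(-31971) = (4837/5)*(-31971) = -154643727/5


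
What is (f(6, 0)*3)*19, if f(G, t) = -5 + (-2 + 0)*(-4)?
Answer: 171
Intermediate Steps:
f(G, t) = 3 (f(G, t) = -5 - 2*(-4) = -5 + 8 = 3)
(f(6, 0)*3)*19 = (3*3)*19 = 9*19 = 171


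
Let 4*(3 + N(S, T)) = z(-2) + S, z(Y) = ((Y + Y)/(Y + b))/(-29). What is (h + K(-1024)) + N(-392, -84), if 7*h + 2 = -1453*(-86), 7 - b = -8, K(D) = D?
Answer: 44139544/2639 ≈ 16726.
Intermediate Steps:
b = 15 (b = 7 - 1*(-8) = 7 + 8 = 15)
z(Y) = -2*Y/(29*(15 + Y)) (z(Y) = ((Y + Y)/(Y + 15))/(-29) = ((2*Y)/(15 + Y))*(-1/29) = (2*Y/(15 + Y))*(-1/29) = -2*Y/(29*(15 + Y)))
h = 124956/7 (h = -2/7 + (-1453*(-86))/7 = -2/7 + (⅐)*124958 = -2/7 + 124958/7 = 124956/7 ≈ 17851.)
N(S, T) = -1130/377 + S/4 (N(S, T) = -3 + (-2*(-2)/(435 + 29*(-2)) + S)/4 = -3 + (-2*(-2)/(435 - 58) + S)/4 = -3 + (-2*(-2)/377 + S)/4 = -3 + (-2*(-2)*1/377 + S)/4 = -3 + (4/377 + S)/4 = -3 + (1/377 + S/4) = -1130/377 + S/4)
(h + K(-1024)) + N(-392, -84) = (124956/7 - 1024) + (-1130/377 + (¼)*(-392)) = 117788/7 + (-1130/377 - 98) = 117788/7 - 38076/377 = 44139544/2639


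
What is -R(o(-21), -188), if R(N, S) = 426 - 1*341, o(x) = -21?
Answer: -85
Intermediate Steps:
R(N, S) = 85 (R(N, S) = 426 - 341 = 85)
-R(o(-21), -188) = -1*85 = -85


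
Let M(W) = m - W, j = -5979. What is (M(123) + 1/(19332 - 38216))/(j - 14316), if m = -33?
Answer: 589181/76650156 ≈ 0.0076866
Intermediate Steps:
M(W) = -33 - W
(M(123) + 1/(19332 - 38216))/(j - 14316) = ((-33 - 1*123) + 1/(19332 - 38216))/(-5979 - 14316) = ((-33 - 123) + 1/(-18884))/(-20295) = (-156 - 1/18884)*(-1/20295) = -2945905/18884*(-1/20295) = 589181/76650156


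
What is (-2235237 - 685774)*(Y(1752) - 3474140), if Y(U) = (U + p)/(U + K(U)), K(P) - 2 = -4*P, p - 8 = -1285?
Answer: 750952105051935/74 ≈ 1.0148e+13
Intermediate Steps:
p = -1277 (p = 8 - 1285 = -1277)
K(P) = 2 - 4*P
Y(U) = (-1277 + U)/(2 - 3*U) (Y(U) = (U - 1277)/(U + (2 - 4*U)) = (-1277 + U)/(2 - 3*U))
(-2235237 - 685774)*(Y(1752) - 3474140) = (-2235237 - 685774)*((1277 - 1*1752)/(-2 + 3*1752) - 3474140) = -2921011*((1277 - 1752)/(-2 + 5256) - 3474140) = -2921011*(-475/5254 - 3474140) = -2921011*(-18253132035/5254) = 750952105051935/74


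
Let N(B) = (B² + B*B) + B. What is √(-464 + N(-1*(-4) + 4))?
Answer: 2*I*√82 ≈ 18.111*I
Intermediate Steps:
N(B) = B + 2*B² (N(B) = (B² + B²) + B = 2*B² + B = B + 2*B²)
√(-464 + N(-1*(-4) + 4)) = √(-464 + (-1*(-4) + 4)*(1 + 2*(-1*(-4) + 4))) = √(-464 + (4 + 4)*(1 + 2*(4 + 4))) = √(-464 + 8*(1 + 2*8)) = √(-464 + 8*(1 + 16)) = √(-464 + 8*17) = √(-464 + 136) = √(-328) = 2*I*√82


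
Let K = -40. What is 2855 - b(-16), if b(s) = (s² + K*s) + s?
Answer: 1975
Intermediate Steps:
b(s) = s² - 39*s (b(s) = (s² - 40*s) + s = s² - 39*s)
2855 - b(-16) = 2855 - (-16)*(-39 - 16) = 2855 - (-16)*(-55) = 2855 - 1*880 = 2855 - 880 = 1975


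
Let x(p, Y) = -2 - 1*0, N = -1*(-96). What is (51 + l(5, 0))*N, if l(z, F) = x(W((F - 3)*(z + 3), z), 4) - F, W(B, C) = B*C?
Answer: 4704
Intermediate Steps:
N = 96
x(p, Y) = -2 (x(p, Y) = -2 + 0 = -2)
l(z, F) = -2 - F
(51 + l(5, 0))*N = (51 + (-2 - 1*0))*96 = (51 + (-2 + 0))*96 = (51 - 2)*96 = 49*96 = 4704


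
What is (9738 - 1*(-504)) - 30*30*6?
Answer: 4842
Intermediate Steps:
(9738 - 1*(-504)) - 30*30*6 = (9738 + 504) - 900*6 = 10242 - 1*5400 = 10242 - 5400 = 4842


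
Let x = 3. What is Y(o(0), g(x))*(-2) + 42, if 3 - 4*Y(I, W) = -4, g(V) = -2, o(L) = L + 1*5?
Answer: 77/2 ≈ 38.500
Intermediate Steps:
o(L) = 5 + L (o(L) = L + 5 = 5 + L)
Y(I, W) = 7/4 (Y(I, W) = ¾ - ¼*(-4) = ¾ + 1 = 7/4)
Y(o(0), g(x))*(-2) + 42 = (7/4)*(-2) + 42 = -7/2 + 42 = 77/2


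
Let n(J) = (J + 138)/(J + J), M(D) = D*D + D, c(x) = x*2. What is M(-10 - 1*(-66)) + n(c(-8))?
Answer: 51011/16 ≈ 3188.2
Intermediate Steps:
c(x) = 2*x
M(D) = D + D² (M(D) = D² + D = D + D²)
n(J) = (138 + J)/(2*J) (n(J) = (138 + J)/((2*J)) = (138 + J)*(1/(2*J)) = (138 + J)/(2*J))
M(-10 - 1*(-66)) + n(c(-8)) = (-10 - 1*(-66))*(1 + (-10 - 1*(-66))) + (138 + 2*(-8))/(2*((2*(-8)))) = (-10 + 66)*(1 + (-10 + 66)) + (½)*(138 - 16)/(-16) = 56*(1 + 56) + (½)*(-1/16)*122 = 56*57 - 61/16 = 3192 - 61/16 = 51011/16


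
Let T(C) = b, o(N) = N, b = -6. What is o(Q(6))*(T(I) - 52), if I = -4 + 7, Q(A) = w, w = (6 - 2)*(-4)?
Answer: 928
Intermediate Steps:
w = -16 (w = 4*(-4) = -16)
Q(A) = -16
I = 3
T(C) = -6
o(Q(6))*(T(I) - 52) = -16*(-6 - 52) = -16*(-58) = 928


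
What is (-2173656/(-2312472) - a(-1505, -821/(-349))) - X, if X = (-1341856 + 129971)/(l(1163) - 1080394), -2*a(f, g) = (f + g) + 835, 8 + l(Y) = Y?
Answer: -24243398336322275/72583564926166 ≈ -334.01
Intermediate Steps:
l(Y) = -8 + Y
a(f, g) = -835/2 - f/2 - g/2 (a(f, g) = -((f + g) + 835)/2 = -(835 + f + g)/2 = -835/2 - f/2 - g/2)
X = 1211885/1079239 (X = (-1341856 + 129971)/((-8 + 1163) - 1080394) = -1211885/(1155 - 1080394) = -1211885/(-1079239) = -1211885*(-1/1079239) = 1211885/1079239 ≈ 1.1229)
(-2173656/(-2312472) - a(-1505, -821/(-349))) - X = (-2173656/(-2312472) - (-835/2 - 1/2*(-1505) - (-821)/(2*(-349)))) - 1*1211885/1079239 = (-2173656*(-1/2312472) - (-835/2 + 1505/2 - (-821)*(-1)/(2*349))) - 1211885/1079239 = (90569/96353 - (-835/2 + 1505/2 - 1/2*821/349)) - 1211885/1079239 = (90569/96353 - (-835/2 + 1505/2 - 821/698)) - 1211885/1079239 = (90569/96353 - 1*233009/698) - 1211885/1079239 = (90569/96353 - 233009/698) - 1211885/1079239 = -22387899015/67254394 - 1211885/1079239 = -24243398336322275/72583564926166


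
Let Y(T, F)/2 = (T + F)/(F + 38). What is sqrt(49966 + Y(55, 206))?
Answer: sqrt(743725786)/122 ≈ 223.54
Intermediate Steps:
Y(T, F) = 2*(F + T)/(38 + F) (Y(T, F) = 2*((T + F)/(F + 38)) = 2*((F + T)/(38 + F)) = 2*(F + T)/(38 + F))
sqrt(49966 + Y(55, 206)) = sqrt(49966 + 2*(206 + 55)/(38 + 206)) = sqrt(49966 + 2*261/244) = sqrt(49966 + 2*(1/244)*261) = sqrt(49966 + 261/122) = sqrt(6096113/122) = sqrt(743725786)/122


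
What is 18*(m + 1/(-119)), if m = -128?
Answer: -274194/119 ≈ -2304.2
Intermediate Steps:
18*(m + 1/(-119)) = 18*(-128 + 1/(-119)) = 18*(-128 - 1/119) = 18*(-15233/119) = -274194/119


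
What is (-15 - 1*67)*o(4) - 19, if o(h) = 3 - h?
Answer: 63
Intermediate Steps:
(-15 - 1*67)*o(4) - 19 = (-15 - 1*67)*(3 - 1*4) - 19 = (-15 - 67)*(3 - 4) - 19 = -82*(-1) - 19 = 82 - 19 = 63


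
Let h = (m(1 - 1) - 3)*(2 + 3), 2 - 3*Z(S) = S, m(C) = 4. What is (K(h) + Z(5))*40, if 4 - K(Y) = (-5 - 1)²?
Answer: -1320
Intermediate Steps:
Z(S) = ⅔ - S/3
h = 5 (h = (4 - 3)*(2 + 3) = 1*5 = 5)
K(Y) = -32 (K(Y) = 4 - (-5 - 1)² = 4 - 1*(-6)² = 4 - 1*36 = 4 - 36 = -32)
(K(h) + Z(5))*40 = (-32 + (⅔ - ⅓*5))*40 = (-32 + (⅔ - 5/3))*40 = (-32 - 1)*40 = -33*40 = -1320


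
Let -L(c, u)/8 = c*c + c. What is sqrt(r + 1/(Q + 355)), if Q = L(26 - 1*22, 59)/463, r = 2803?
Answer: sqrt(8397572838110)/54735 ≈ 52.943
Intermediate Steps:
L(c, u) = -8*c - 8*c**2 (L(c, u) = -8*(c*c + c) = -8*(c**2 + c) = -8*(c + c**2) = -8*c - 8*c**2)
Q = -160/463 (Q = -8*(26 - 1*22)*(1 + (26 - 1*22))/463 = -8*(26 - 22)*(1 + (26 - 22))*(1/463) = -8*4*(1 + 4)*(1/463) = -8*4*5*(1/463) = -160*1/463 = -160/463 ≈ -0.34557)
sqrt(r + 1/(Q + 355)) = sqrt(2803 + 1/(-160/463 + 355)) = sqrt(2803 + 1/(164205/463)) = sqrt(2803 + 463/164205) = sqrt(460267078/164205) = sqrt(8397572838110)/54735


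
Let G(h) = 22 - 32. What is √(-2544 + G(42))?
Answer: I*√2554 ≈ 50.537*I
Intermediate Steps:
G(h) = -10
√(-2544 + G(42)) = √(-2544 - 10) = √(-2554) = I*√2554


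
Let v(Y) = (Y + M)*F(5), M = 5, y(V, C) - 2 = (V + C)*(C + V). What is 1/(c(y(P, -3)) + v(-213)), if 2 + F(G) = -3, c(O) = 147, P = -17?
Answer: 1/1187 ≈ 0.00084246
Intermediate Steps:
y(V, C) = 2 + (C + V)² (y(V, C) = 2 + (V + C)*(C + V) = 2 + (C + V)*(C + V) = 2 + (C + V)²)
F(G) = -5 (F(G) = -2 - 3 = -5)
v(Y) = -25 - 5*Y (v(Y) = (Y + 5)*(-5) = (5 + Y)*(-5) = -25 - 5*Y)
1/(c(y(P, -3)) + v(-213)) = 1/(147 + (-25 - 5*(-213))) = 1/(147 + (-25 + 1065)) = 1/(147 + 1040) = 1/1187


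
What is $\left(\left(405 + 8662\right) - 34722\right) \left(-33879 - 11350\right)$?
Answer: $1160349995$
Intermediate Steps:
$\left(\left(405 + 8662\right) - 34722\right) \left(-33879 - 11350\right) = \left(9067 - 34722\right) \left(-45229\right) = \left(-25655\right) \left(-45229\right) = 1160349995$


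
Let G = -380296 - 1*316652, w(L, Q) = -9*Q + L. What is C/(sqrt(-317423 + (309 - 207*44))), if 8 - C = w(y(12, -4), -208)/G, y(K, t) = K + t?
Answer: -697183*I*sqrt(326222)/28419971307 ≈ -0.014011*I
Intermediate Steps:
w(L, Q) = L - 9*Q
G = -696948 (G = -380296 - 316652 = -696948)
C = 1394366/174237 (C = 8 - ((12 - 4) - 9*(-208))/(-696948) = 8 - (8 + 1872)*(-1)/696948 = 8 - 1880*(-1)/696948 = 8 - 1*(-470/174237) = 8 + 470/174237 = 1394366/174237 ≈ 8.0027)
C/(sqrt(-317423 + (309 - 207*44))) = 1394366/(174237*(sqrt(-317423 + (309 - 207*44)))) = 1394366/(174237*(sqrt(-317423 + (309 - 9108)))) = 1394366/(174237*(sqrt(-317423 - 8799))) = 1394366/(174237*(sqrt(-326222))) = 1394366/(174237*((I*sqrt(326222)))) = 1394366*(-I*sqrt(326222)/326222)/174237 = -697183*I*sqrt(326222)/28419971307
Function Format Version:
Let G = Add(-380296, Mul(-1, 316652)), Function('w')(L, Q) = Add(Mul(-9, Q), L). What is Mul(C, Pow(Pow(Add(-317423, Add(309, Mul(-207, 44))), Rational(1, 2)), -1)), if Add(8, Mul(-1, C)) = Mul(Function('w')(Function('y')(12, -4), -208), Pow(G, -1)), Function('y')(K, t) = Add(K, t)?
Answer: Mul(Rational(-697183, 28419971307), I, Pow(326222, Rational(1, 2))) ≈ Mul(-0.014011, I)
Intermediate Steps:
Function('w')(L, Q) = Add(L, Mul(-9, Q))
G = -696948 (G = Add(-380296, -316652) = -696948)
C = Rational(1394366, 174237) (C = Add(8, Mul(-1, Mul(Add(Add(12, -4), Mul(-9, -208)), Pow(-696948, -1)))) = Add(8, Mul(-1, Mul(Add(8, 1872), Rational(-1, 696948)))) = Add(8, Mul(-1, Mul(1880, Rational(-1, 696948)))) = Add(8, Mul(-1, Rational(-470, 174237))) = Add(8, Rational(470, 174237)) = Rational(1394366, 174237) ≈ 8.0027)
Mul(C, Pow(Pow(Add(-317423, Add(309, Mul(-207, 44))), Rational(1, 2)), -1)) = Mul(Rational(1394366, 174237), Pow(Pow(Add(-317423, Add(309, Mul(-207, 44))), Rational(1, 2)), -1)) = Mul(Rational(1394366, 174237), Pow(Pow(Add(-317423, Add(309, -9108)), Rational(1, 2)), -1)) = Mul(Rational(1394366, 174237), Pow(Pow(Add(-317423, -8799), Rational(1, 2)), -1)) = Mul(Rational(1394366, 174237), Pow(Pow(-326222, Rational(1, 2)), -1)) = Mul(Rational(1394366, 174237), Pow(Mul(I, Pow(326222, Rational(1, 2))), -1)) = Mul(Rational(1394366, 174237), Mul(Rational(-1, 326222), I, Pow(326222, Rational(1, 2)))) = Mul(Rational(-697183, 28419971307), I, Pow(326222, Rational(1, 2)))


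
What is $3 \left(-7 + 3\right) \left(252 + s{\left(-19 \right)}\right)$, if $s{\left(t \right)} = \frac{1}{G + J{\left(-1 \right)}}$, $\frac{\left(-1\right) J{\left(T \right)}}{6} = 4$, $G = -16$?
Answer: $- \frac{30237}{10} \approx -3023.7$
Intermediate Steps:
$J{\left(T \right)} = -24$ ($J{\left(T \right)} = \left(-6\right) 4 = -24$)
$s{\left(t \right)} = - \frac{1}{40}$ ($s{\left(t \right)} = \frac{1}{-16 - 24} = \frac{1}{-40} = - \frac{1}{40}$)
$3 \left(-7 + 3\right) \left(252 + s{\left(-19 \right)}\right) = 3 \left(-7 + 3\right) \left(252 - \frac{1}{40}\right) = 3 \left(-4\right) \frac{10079}{40} = \left(-12\right) \frac{10079}{40} = - \frac{30237}{10}$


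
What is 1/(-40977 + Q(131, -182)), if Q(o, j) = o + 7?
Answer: -1/40839 ≈ -2.4486e-5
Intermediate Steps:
Q(o, j) = 7 + o
1/(-40977 + Q(131, -182)) = 1/(-40977 + (7 + 131)) = 1/(-40977 + 138) = 1/(-40839) = -1/40839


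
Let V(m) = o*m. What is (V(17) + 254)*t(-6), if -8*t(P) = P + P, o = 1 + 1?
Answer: 432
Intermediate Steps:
o = 2
t(P) = -P/4 (t(P) = -(P + P)/8 = -P/4)
V(m) = 2*m
(V(17) + 254)*t(-6) = (2*17 + 254)*(-¼*(-6)) = (34 + 254)*(3/2) = 288*(3/2) = 432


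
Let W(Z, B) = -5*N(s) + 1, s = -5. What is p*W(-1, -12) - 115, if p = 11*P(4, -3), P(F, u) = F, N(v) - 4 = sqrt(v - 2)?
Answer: -951 - 220*I*sqrt(7) ≈ -951.0 - 582.07*I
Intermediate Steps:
N(v) = 4 + sqrt(-2 + v) (N(v) = 4 + sqrt(v - 2) = 4 + sqrt(-2 + v))
p = 44 (p = 11*4 = 44)
W(Z, B) = -19 - 5*I*sqrt(7) (W(Z, B) = -5*(4 + sqrt(-2 - 5)) + 1 = -5*(4 + sqrt(-7)) + 1 = -5*(4 + I*sqrt(7)) + 1 = (-20 - 5*I*sqrt(7)) + 1 = -19 - 5*I*sqrt(7))
p*W(-1, -12) - 115 = 44*(-19 - 5*I*sqrt(7)) - 115 = (-836 - 220*I*sqrt(7)) - 115 = -951 - 220*I*sqrt(7)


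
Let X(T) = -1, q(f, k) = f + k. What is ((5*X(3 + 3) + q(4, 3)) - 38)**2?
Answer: 1296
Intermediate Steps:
((5*X(3 + 3) + q(4, 3)) - 38)**2 = ((5*(-1) + (4 + 3)) - 38)**2 = ((-5 + 7) - 38)**2 = (2 - 38)**2 = (-36)**2 = 1296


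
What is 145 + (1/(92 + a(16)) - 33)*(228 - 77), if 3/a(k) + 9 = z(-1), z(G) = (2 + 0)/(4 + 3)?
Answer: -27040047/5591 ≈ -4836.4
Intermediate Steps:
z(G) = 2/7
a(k) = -21/61 (a(k) = 3/(-9 + 2/7) = 3/(-61/7) = 3*(-7/61) = -21/61)
145 + (1/(92 + a(16)) - 33)*(228 - 77) = 145 + (1/(92 - 21/61) - 33)*(228 - 77) = 145 + (1/(5591/61) - 33)*151 = 145 + (61/5591 - 33)*151 = 145 - 184442/5591*151 = 145 - 27850742/5591 = -27040047/5591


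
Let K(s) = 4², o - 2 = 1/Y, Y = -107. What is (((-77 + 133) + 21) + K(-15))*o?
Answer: 19809/107 ≈ 185.13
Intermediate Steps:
o = 213/107 (o = 2 + 1/(-107) = 2 - 1/107 = 213/107 ≈ 1.9907)
K(s) = 16
(((-77 + 133) + 21) + K(-15))*o = (((-77 + 133) + 21) + 16)*(213/107) = ((56 + 21) + 16)*(213/107) = (77 + 16)*(213/107) = 93*(213/107) = 19809/107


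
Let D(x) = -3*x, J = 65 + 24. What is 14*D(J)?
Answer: -3738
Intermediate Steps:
J = 89
14*D(J) = 14*(-3*89) = 14*(-267) = -3738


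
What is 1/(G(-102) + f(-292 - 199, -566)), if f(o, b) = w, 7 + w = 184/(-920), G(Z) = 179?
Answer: 5/859 ≈ 0.0058207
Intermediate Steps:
w = -36/5 (w = -7 + 184/(-920) = -7 + 184*(-1/920) = -7 - ⅕ = -36/5 ≈ -7.2000)
f(o, b) = -36/5
1/(G(-102) + f(-292 - 199, -566)) = 1/(179 - 36/5) = 1/(859/5) = 5/859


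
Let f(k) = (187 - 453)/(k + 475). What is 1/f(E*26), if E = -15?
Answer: -85/266 ≈ -0.31955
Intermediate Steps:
f(k) = -266/(475 + k)
1/f(E*26) = 1/(-266/(475 - 15*26)) = 1/(-266/(475 - 390)) = 1/(-266/85) = -85/266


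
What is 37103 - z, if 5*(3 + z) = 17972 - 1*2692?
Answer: 34050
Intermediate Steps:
z = 3053 (z = -3 + (17972 - 1*2692)/5 = -3 + (17972 - 2692)/5 = -3 + (⅕)*15280 = -3 + 3056 = 3053)
37103 - z = 37103 - 1*3053 = 37103 - 3053 = 34050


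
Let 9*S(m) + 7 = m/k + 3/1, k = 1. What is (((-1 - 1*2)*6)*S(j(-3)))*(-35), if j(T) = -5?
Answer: -630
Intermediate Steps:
S(m) = -4/9 + m/9 (S(m) = -7/9 + (m/1 + 3/1)/9 = -7/9 + (m*1 + 3*1)/9 = -7/9 + (m + 3)/9 = -7/9 + (3 + m)/9 = -7/9 + (⅓ + m/9) = -4/9 + m/9)
(((-1 - 1*2)*6)*S(j(-3)))*(-35) = (((-1 - 1*2)*6)*(-4/9 + (⅑)*(-5)))*(-35) = (((-1 - 2)*6)*(-4/9 - 5/9))*(-35) = (-3*6*(-1))*(-35) = -18*(-1)*(-35) = 18*(-35) = -630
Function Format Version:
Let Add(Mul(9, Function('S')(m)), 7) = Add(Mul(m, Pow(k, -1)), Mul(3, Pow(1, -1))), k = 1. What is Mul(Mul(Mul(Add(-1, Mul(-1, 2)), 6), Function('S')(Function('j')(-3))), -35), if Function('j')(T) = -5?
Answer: -630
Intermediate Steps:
Function('S')(m) = Add(Rational(-4, 9), Mul(Rational(1, 9), m)) (Function('S')(m) = Add(Rational(-7, 9), Mul(Rational(1, 9), Add(Mul(m, Pow(1, -1)), Mul(3, Pow(1, -1))))) = Add(Rational(-7, 9), Mul(Rational(1, 9), Add(Mul(m, 1), Mul(3, 1)))) = Add(Rational(-7, 9), Mul(Rational(1, 9), Add(m, 3))) = Add(Rational(-7, 9), Mul(Rational(1, 9), Add(3, m))) = Add(Rational(-7, 9), Add(Rational(1, 3), Mul(Rational(1, 9), m))) = Add(Rational(-4, 9), Mul(Rational(1, 9), m)))
Mul(Mul(Mul(Add(-1, Mul(-1, 2)), 6), Function('S')(Function('j')(-3))), -35) = Mul(Mul(Mul(Add(-1, Mul(-1, 2)), 6), Add(Rational(-4, 9), Mul(Rational(1, 9), -5))), -35) = Mul(Mul(Mul(Add(-1, -2), 6), Add(Rational(-4, 9), Rational(-5, 9))), -35) = Mul(Mul(Mul(-3, 6), -1), -35) = Mul(Mul(-18, -1), -35) = Mul(18, -35) = -630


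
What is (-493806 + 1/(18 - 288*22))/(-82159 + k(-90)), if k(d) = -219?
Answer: 3119866309/520464204 ≈ 5.9944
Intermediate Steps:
(-493806 + 1/(18 - 288*22))/(-82159 + k(-90)) = (-493806 + 1/(18 - 288*22))/(-82159 - 219) = (-493806 + 1/(18 - 6336))/(-82378) = (-493806 + 1/(-6318))*(-1/82378) = (-493806 - 1/6318)*(-1/82378) = -3119866309/6318*(-1/82378) = 3119866309/520464204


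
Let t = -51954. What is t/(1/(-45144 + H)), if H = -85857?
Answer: 6806025954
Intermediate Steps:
t/(1/(-45144 + H)) = -51954/(1/(-45144 - 85857)) = -51954/(1/(-131001)) = -51954/(-1/131001) = -51954*(-131001) = 6806025954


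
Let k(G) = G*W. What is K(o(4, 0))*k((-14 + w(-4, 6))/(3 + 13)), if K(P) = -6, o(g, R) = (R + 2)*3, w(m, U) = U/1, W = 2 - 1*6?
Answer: -12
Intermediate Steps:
W = -4 (W = 2 - 6 = -4)
w(m, U) = U (w(m, U) = U*1 = U)
o(g, R) = 6 + 3*R (o(g, R) = (2 + R)*3 = 6 + 3*R)
k(G) = -4*G (k(G) = G*(-4) = -4*G)
K(o(4, 0))*k((-14 + w(-4, 6))/(3 + 13)) = -(-24)*(-14 + 6)/(3 + 13) = -(-24)*(-8/16) = -(-24)*(-8*1/16) = -(-24)*(-1)/2 = -6*2 = -12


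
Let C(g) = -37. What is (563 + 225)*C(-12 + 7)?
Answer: -29156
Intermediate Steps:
(563 + 225)*C(-12 + 7) = (563 + 225)*(-37) = 788*(-37) = -29156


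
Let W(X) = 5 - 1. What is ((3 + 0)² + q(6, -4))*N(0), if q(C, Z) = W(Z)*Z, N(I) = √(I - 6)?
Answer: -7*I*√6 ≈ -17.146*I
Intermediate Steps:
W(X) = 4
N(I) = √(-6 + I)
q(C, Z) = 4*Z
((3 + 0)² + q(6, -4))*N(0) = ((3 + 0)² + 4*(-4))*√(-6 + 0) = (3² - 16)*√(-6) = (9 - 16)*(I*√6) = -7*I*√6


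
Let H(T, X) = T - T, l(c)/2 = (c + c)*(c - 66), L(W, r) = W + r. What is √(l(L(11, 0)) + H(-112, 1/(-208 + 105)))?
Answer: 22*I*√5 ≈ 49.193*I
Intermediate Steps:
l(c) = 4*c*(-66 + c) (l(c) = 2*((c + c)*(c - 66)) = 2*((2*c)*(-66 + c)) = 2*(2*c*(-66 + c)) = 4*c*(-66 + c))
H(T, X) = 0
√(l(L(11, 0)) + H(-112, 1/(-208 + 105))) = √(4*(11 + 0)*(-66 + (11 + 0)) + 0) = √(4*11*(-66 + 11) + 0) = √(4*11*(-55) + 0) = √(-2420 + 0) = √(-2420) = 22*I*√5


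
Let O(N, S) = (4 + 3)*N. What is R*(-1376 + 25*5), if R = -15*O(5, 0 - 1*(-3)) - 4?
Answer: 661779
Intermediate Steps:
O(N, S) = 7*N
R = -529 (R = -105*5 - 4 = -15*35 - 4 = -525 - 4 = -529)
R*(-1376 + 25*5) = -529*(-1376 + 25*5) = -529*(-1376 + 125) = -529*(-1251) = 661779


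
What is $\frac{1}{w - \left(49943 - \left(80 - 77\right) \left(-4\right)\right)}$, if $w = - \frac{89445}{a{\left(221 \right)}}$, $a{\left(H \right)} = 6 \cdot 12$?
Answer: $- \frac{24}{1228735} \approx -1.9532 \cdot 10^{-5}$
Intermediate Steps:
$a{\left(H \right)} = 72$
$w = - \frac{29815}{24}$ ($w = - \frac{89445}{72} = \left(-89445\right) \frac{1}{72} = - \frac{29815}{24} \approx -1242.3$)
$\frac{1}{w - \left(49943 - \left(80 - 77\right) \left(-4\right)\right)} = \frac{1}{- \frac{29815}{24} - \left(49943 - \left(80 - 77\right) \left(-4\right)\right)} = \frac{1}{- \frac{29815}{24} + \left(3 \left(-4\right) - 49943\right)} = \frac{1}{- \frac{29815}{24} - 49955} = \frac{1}{- \frac{1228735}{24}} = - \frac{24}{1228735}$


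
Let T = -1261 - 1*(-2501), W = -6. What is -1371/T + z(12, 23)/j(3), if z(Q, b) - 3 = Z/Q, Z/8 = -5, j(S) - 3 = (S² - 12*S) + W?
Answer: -2443/2232 ≈ -1.0945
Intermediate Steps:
j(S) = -3 + S² - 12*S (j(S) = 3 + ((S² - 12*S) - 6) = 3 + (-6 + S² - 12*S) = -3 + S² - 12*S)
T = 1240 (T = -1261 + 2501 = 1240)
Z = -40 (Z = 8*(-5) = -40)
z(Q, b) = 3 - 40/Q
-1371/T + z(12, 23)/j(3) = -1371/1240 + (3 - 40/12)/(-3 + 3² - 12*3) = -1371*1/1240 + (3 - 40*1/12)/(-3 + 9 - 36) = -1371/1240 + (3 - 10/3)/(-30) = -1371/1240 - ⅓*(-1/30) = -1371/1240 + 1/90 = -2443/2232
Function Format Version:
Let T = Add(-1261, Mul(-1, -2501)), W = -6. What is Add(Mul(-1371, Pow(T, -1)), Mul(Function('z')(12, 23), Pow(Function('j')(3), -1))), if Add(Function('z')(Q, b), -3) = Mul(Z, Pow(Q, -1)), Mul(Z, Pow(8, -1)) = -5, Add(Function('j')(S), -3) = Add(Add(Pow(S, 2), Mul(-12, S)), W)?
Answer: Rational(-2443, 2232) ≈ -1.0945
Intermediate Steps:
Function('j')(S) = Add(-3, Pow(S, 2), Mul(-12, S)) (Function('j')(S) = Add(3, Add(Add(Pow(S, 2), Mul(-12, S)), -6)) = Add(3, Add(-6, Pow(S, 2), Mul(-12, S))) = Add(-3, Pow(S, 2), Mul(-12, S)))
T = 1240 (T = Add(-1261, 2501) = 1240)
Z = -40 (Z = Mul(8, -5) = -40)
Function('z')(Q, b) = Add(3, Mul(-40, Pow(Q, -1)))
Add(Mul(-1371, Pow(T, -1)), Mul(Function('z')(12, 23), Pow(Function('j')(3), -1))) = Add(Mul(-1371, Pow(1240, -1)), Mul(Add(3, Mul(-40, Pow(12, -1))), Pow(Add(-3, Pow(3, 2), Mul(-12, 3)), -1))) = Add(Mul(-1371, Rational(1, 1240)), Mul(Add(3, Mul(-40, Rational(1, 12))), Pow(Add(-3, 9, -36), -1))) = Add(Rational(-1371, 1240), Mul(Add(3, Rational(-10, 3)), Pow(-30, -1))) = Add(Rational(-1371, 1240), Mul(Rational(-1, 3), Rational(-1, 30))) = Add(Rational(-1371, 1240), Rational(1, 90)) = Rational(-2443, 2232)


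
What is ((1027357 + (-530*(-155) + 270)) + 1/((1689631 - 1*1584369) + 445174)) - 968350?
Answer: 77846512173/550436 ≈ 1.4143e+5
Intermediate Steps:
((1027357 + (-530*(-155) + 270)) + 1/((1689631 - 1*1584369) + 445174)) - 968350 = ((1027357 + (82150 + 270)) + 1/((1689631 - 1584369) + 445174)) - 968350 = ((1027357 + 82420) + 1/(105262 + 445174)) - 968350 = (1109777 + 1/550436) - 968350 = 610861212773/550436 - 968350 = 77846512173/550436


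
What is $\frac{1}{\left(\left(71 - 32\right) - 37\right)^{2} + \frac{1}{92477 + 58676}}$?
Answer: $\frac{151153}{604613} \approx 0.25$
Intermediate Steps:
$\frac{1}{\left(\left(71 - 32\right) - 37\right)^{2} + \frac{1}{92477 + 58676}} = \frac{1}{\left(\left(71 - 32\right) - 37\right)^{2} + \frac{1}{151153}} = \frac{1}{\left(39 - 37\right)^{2} + \frac{1}{151153}} = \frac{1}{2^{2} + \frac{1}{151153}} = \frac{1}{4 + \frac{1}{151153}} = \frac{1}{\frac{604613}{151153}} = \frac{151153}{604613}$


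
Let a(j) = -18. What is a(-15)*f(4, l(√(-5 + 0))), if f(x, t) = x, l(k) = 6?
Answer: -72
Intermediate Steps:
a(-15)*f(4, l(√(-5 + 0))) = -18*4 = -72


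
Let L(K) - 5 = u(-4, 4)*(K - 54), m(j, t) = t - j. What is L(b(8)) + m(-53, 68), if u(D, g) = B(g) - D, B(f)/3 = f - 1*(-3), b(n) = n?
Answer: -1024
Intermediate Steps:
B(f) = 9 + 3*f (B(f) = 3*(f - 1*(-3)) = 3*(f + 3) = 3*(3 + f) = 9 + 3*f)
u(D, g) = 9 - D + 3*g (u(D, g) = (9 + 3*g) - D = 9 - D + 3*g)
L(K) = -1345 + 25*K (L(K) = 5 + (9 - 1*(-4) + 3*4)*(K - 54) = 5 + (9 + 4 + 12)*(-54 + K) = 5 + 25*(-54 + K) = 5 + (-1350 + 25*K) = -1345 + 25*K)
L(b(8)) + m(-53, 68) = (-1345 + 25*8) + (68 - 1*(-53)) = (-1345 + 200) + (68 + 53) = -1145 + 121 = -1024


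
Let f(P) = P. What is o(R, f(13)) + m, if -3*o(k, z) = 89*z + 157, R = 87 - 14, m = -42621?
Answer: -43059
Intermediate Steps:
R = 73
o(k, z) = -157/3 - 89*z/3 (o(k, z) = -(89*z + 157)/3 = -(157 + 89*z)/3 = -157/3 - 89*z/3)
o(R, f(13)) + m = (-157/3 - 89/3*13) - 42621 = (-157/3 - 1157/3) - 42621 = -438 - 42621 = -43059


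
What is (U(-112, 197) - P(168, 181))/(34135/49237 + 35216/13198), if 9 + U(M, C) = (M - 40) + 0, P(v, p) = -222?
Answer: 19819812743/1092221961 ≈ 18.146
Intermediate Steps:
U(M, C) = -49 + M (U(M, C) = -9 + ((M - 40) + 0) = -9 + ((-40 + M) + 0) = -9 + (-40 + M) = -49 + M)
(U(-112, 197) - P(168, 181))/(34135/49237 + 35216/13198) = ((-49 - 112) - 1*(-222))/(34135/49237 + 35216/13198) = (-161 + 222)/(34135*(1/49237) + 35216*(1/13198)) = 61/(34135/49237 + 17608/6599) = 61/(1092221961/324914963) = 61*(324914963/1092221961) = 19819812743/1092221961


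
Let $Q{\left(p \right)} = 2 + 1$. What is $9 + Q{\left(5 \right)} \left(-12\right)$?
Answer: $-27$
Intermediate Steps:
$Q{\left(p \right)} = 3$
$9 + Q{\left(5 \right)} \left(-12\right) = 9 + 3 \left(-12\right) = 9 - 36 = -27$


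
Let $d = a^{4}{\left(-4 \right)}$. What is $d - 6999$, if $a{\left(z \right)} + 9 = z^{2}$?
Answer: $-4598$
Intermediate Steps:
$a{\left(z \right)} = -9 + z^{2}$
$d = 2401$ ($d = \left(-9 + \left(-4\right)^{2}\right)^{4} = \left(-9 + 16\right)^{4} = 7^{4} = 2401$)
$d - 6999 = 2401 - 6999 = -4598$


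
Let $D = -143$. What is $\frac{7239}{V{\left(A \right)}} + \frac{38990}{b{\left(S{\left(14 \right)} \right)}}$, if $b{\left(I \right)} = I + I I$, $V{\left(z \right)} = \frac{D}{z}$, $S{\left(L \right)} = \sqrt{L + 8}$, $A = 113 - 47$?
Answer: $- \frac{57892}{39} - \frac{2785 \sqrt{22}}{33} \approx -1880.3$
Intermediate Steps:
$A = 66$ ($A = 113 - 47 = 66$)
$S{\left(L \right)} = \sqrt{8 + L}$
$V{\left(z \right)} = - \frac{143}{z}$
$b{\left(I \right)} = I + I^{2}$
$\frac{7239}{V{\left(A \right)}} + \frac{38990}{b{\left(S{\left(14 \right)} \right)}} = \frac{7239}{\left(-143\right) \frac{1}{66}} + \frac{38990}{\sqrt{8 + 14} \left(1 + \sqrt{8 + 14}\right)} = \frac{7239}{\left(-143\right) \frac{1}{66}} + \frac{38990}{\sqrt{22} \left(1 + \sqrt{22}\right)} = \frac{7239}{- \frac{13}{6}} + 38990 \frac{\sqrt{22}}{22 \left(1 + \sqrt{22}\right)} = 7239 \left(- \frac{6}{13}\right) + \frac{19495 \sqrt{22}}{11 \left(1 + \sqrt{22}\right)} = - \frac{43434}{13} + \frac{19495 \sqrt{22}}{11 \left(1 + \sqrt{22}\right)}$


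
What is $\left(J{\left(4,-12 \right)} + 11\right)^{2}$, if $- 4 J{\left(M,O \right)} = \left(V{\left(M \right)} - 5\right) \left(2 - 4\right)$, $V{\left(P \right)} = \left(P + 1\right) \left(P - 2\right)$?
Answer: $\frac{729}{4} \approx 182.25$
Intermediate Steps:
$V{\left(P \right)} = \left(1 + P\right) \left(-2 + P\right)$
$J{\left(M,O \right)} = - \frac{7}{2} + \frac{M^{2}}{2} - \frac{M}{2}$ ($J{\left(M,O \right)} = - \frac{\left(\left(-2 + M^{2} - M\right) - 5\right) \left(2 - 4\right)}{4} = - \frac{\left(-7 + M^{2} - M\right) \left(-2\right)}{4} = - \frac{14 - 2 M^{2} + 2 M}{4} = - \frac{7}{2} + \frac{M^{2}}{2} - \frac{M}{2}$)
$\left(J{\left(4,-12 \right)} + 11\right)^{2} = \left(\left(- \frac{7}{2} + \frac{4^{2}}{2} - 2\right) + 11\right)^{2} = \left(\left(- \frac{7}{2} + \frac{1}{2} \cdot 16 - 2\right) + 11\right)^{2} = \left(\left(- \frac{7}{2} + 8 - 2\right) + 11\right)^{2} = \left(\frac{5}{2} + 11\right)^{2} = \left(\frac{27}{2}\right)^{2} = \frac{729}{4}$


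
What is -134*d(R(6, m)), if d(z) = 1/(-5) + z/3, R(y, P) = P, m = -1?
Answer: 1072/15 ≈ 71.467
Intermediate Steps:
d(z) = -⅕ + z/3 (d(z) = 1*(-⅕) + z*(⅓) = -⅕ + z/3)
-134*d(R(6, m)) = -134*(-⅕ + (⅓)*(-1)) = -134*(-⅕ - ⅓) = -134*(-8/15) = 1072/15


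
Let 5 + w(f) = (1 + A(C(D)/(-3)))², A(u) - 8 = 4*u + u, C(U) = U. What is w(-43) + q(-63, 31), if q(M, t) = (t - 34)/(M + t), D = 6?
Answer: -125/32 ≈ -3.9063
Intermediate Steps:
q(M, t) = (-34 + t)/(M + t)
A(u) = 8 + 5*u (A(u) = 8 + (4*u + u) = 8 + 5*u)
w(f) = -4 (w(f) = -5 + (1 + (8 + 5*(6/(-3))))² = -5 + (1 + (8 + 5*(6*(-⅓))))² = -5 + (1 + (8 + 5*(-2)))² = -5 + (1 + (8 - 10))² = -5 + (1 - 2)² = -5 + (-1)² = -5 + 1 = -4)
w(-43) + q(-63, 31) = -4 + (-34 + 31)/(-63 + 31) = -4 - 3/(-32) = -4 - 1/32*(-3) = -4 + 3/32 = -125/32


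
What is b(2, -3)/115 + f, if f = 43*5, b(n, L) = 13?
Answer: 24738/115 ≈ 215.11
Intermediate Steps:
f = 215
b(2, -3)/115 + f = 13/115 + 215 = 24738/115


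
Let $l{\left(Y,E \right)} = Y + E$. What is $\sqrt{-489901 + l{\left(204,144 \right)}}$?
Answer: $i \sqrt{489553} \approx 699.68 i$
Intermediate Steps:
$l{\left(Y,E \right)} = E + Y$
$\sqrt{-489901 + l{\left(204,144 \right)}} = \sqrt{-489901 + \left(144 + 204\right)} = \sqrt{-489901 + 348} = \sqrt{-489553} = i \sqrt{489553}$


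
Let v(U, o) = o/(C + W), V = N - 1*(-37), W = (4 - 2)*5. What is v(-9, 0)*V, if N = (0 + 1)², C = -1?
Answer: 0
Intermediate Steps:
W = 10 (W = 2*5 = 10)
N = 1 (N = 1² = 1)
V = 38 (V = 1 - 1*(-37) = 1 + 37 = 38)
v(U, o) = o/9 (v(U, o) = o/(-1 + 10) = o/9)
v(-9, 0)*V = ((⅑)*0)*38 = 0*38 = 0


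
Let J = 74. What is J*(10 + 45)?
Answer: 4070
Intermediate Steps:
J*(10 + 45) = 74*(10 + 45) = 74*55 = 4070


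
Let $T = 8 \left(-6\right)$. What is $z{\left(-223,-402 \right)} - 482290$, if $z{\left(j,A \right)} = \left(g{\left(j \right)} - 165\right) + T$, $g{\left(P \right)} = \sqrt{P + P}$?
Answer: $-482503 + i \sqrt{446} \approx -4.825 \cdot 10^{5} + 21.119 i$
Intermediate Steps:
$T = -48$
$g{\left(P \right)} = \sqrt{2} \sqrt{P}$ ($g{\left(P \right)} = \sqrt{2 P} = \sqrt{2} \sqrt{P}$)
$z{\left(j,A \right)} = -213 + \sqrt{2} \sqrt{j}$ ($z{\left(j,A \right)} = \left(\sqrt{2} \sqrt{j} - 165\right) - 48 = \left(-165 + \sqrt{2} \sqrt{j}\right) - 48 = -213 + \sqrt{2} \sqrt{j}$)
$z{\left(-223,-402 \right)} - 482290 = \left(-213 + \sqrt{2} \sqrt{-223}\right) - 482290 = \left(-213 + \sqrt{2} i \sqrt{223}\right) - 482290 = \left(-213 + i \sqrt{446}\right) - 482290 = -482503 + i \sqrt{446}$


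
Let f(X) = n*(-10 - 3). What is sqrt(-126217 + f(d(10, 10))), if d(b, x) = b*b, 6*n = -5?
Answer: I*sqrt(4543422)/6 ≈ 355.25*I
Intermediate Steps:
n = -5/6 (n = (1/6)*(-5) = -5/6 ≈ -0.83333)
d(b, x) = b**2
f(X) = 65/6 (f(X) = -5*(-10 - 3)/6 = -5/6*(-13) = 65/6)
sqrt(-126217 + f(d(10, 10))) = sqrt(-126217 + 65/6) = sqrt(-757237/6) = I*sqrt(4543422)/6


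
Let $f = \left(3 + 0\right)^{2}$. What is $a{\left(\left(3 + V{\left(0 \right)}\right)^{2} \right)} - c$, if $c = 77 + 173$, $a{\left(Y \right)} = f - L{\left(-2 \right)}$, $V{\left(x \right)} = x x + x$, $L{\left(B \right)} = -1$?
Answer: $-240$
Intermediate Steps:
$f = 9$ ($f = 3^{2} = 9$)
$V{\left(x \right)} = x + x^{2}$ ($V{\left(x \right)} = x^{2} + x = x + x^{2}$)
$a{\left(Y \right)} = 10$ ($a{\left(Y \right)} = 9 - -1 = 9 + 1 = 10$)
$c = 250$
$a{\left(\left(3 + V{\left(0 \right)}\right)^{2} \right)} - c = 10 - 250 = -240$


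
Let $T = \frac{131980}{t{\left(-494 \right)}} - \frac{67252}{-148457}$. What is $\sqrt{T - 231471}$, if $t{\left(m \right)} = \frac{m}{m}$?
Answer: $\frac{i \sqrt{2192720005117695}}{148457} \approx 315.42 i$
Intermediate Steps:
$t{\left(m \right)} = 1$
$T = \frac{19593422112}{148457}$ ($T = \frac{131980}{1} - \frac{67252}{-148457} = 131980 \cdot 1 - - \frac{67252}{148457} = 131980 + \frac{67252}{148457} = \frac{19593422112}{148457} \approx 1.3198 \cdot 10^{5}$)
$\sqrt{T - 231471} = \sqrt{\frac{19593422112}{148457} - 231471} = \sqrt{- \frac{14770068135}{148457}} = \frac{i \sqrt{2192720005117695}}{148457}$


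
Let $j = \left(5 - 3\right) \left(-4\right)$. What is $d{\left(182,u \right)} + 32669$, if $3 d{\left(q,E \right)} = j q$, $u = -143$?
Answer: $\frac{96551}{3} \approx 32184.0$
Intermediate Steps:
$j = -8$ ($j = 2 \left(-4\right) = -8$)
$d{\left(q,E \right)} = - \frac{8 q}{3}$ ($d{\left(q,E \right)} = \frac{\left(-8\right) q}{3} = - \frac{8 q}{3}$)
$d{\left(182,u \right)} + 32669 = \left(- \frac{8}{3}\right) 182 + 32669 = - \frac{1456}{3} + 32669 = \frac{96551}{3}$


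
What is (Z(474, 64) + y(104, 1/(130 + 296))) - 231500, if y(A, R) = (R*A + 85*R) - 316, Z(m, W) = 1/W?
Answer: -1053369817/4544 ≈ -2.3182e+5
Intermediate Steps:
y(A, R) = -316 + 85*R + A*R (y(A, R) = (A*R + 85*R) - 316 = (85*R + A*R) - 316 = -316 + 85*R + A*R)
(Z(474, 64) + y(104, 1/(130 + 296))) - 231500 = (1/64 + (-316 + 85/(130 + 296) + 104/(130 + 296))) - 231500 = (1/64 + (-316 + 85/426 + 104/426)) - 231500 = (1/64 + (-316 + 85*(1/426) + 104*(1/426))) - 231500 = (1/64 + (-316 + 85/426 + 52/213)) - 231500 = (1/64 - 44809/142) - 231500 = -1433817/4544 - 231500 = -1053369817/4544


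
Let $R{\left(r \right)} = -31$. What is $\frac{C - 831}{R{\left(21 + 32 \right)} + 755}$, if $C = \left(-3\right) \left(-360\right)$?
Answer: $\frac{249}{724} \approx 0.34392$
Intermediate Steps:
$C = 1080$
$\frac{C - 831}{R{\left(21 + 32 \right)} + 755} = \frac{1080 - 831}{-31 + 755} = \frac{249}{724}$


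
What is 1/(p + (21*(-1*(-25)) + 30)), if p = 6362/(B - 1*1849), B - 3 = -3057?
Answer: 4903/2714803 ≈ 0.0018060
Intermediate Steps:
B = -3054 (B = 3 - 3057 = -3054)
p = -6362/4903 (p = 6362/(-3054 - 1*1849) = 6362/(-3054 - 1849) = 6362/(-4903) = 6362*(-1/4903) = -6362/4903 ≈ -1.2976)
1/(p + (21*(-1*(-25)) + 30)) = 1/(-6362/4903 + (21*(-1*(-25)) + 30)) = 1/(-6362/4903 + (21*25 + 30)) = 1/(-6362/4903 + (525 + 30)) = 1/(-6362/4903 + 555) = 1/(2714803/4903) = 4903/2714803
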